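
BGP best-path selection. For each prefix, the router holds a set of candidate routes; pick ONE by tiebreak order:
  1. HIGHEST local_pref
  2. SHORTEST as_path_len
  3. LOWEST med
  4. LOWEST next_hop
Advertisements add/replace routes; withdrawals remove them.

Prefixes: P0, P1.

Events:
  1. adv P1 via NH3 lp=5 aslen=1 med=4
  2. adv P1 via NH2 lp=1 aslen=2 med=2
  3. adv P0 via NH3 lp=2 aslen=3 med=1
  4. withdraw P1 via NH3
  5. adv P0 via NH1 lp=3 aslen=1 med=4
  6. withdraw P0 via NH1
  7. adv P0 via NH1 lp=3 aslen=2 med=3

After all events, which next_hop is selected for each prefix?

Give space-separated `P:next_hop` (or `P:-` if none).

Op 1: best P0=- P1=NH3
Op 2: best P0=- P1=NH3
Op 3: best P0=NH3 P1=NH3
Op 4: best P0=NH3 P1=NH2
Op 5: best P0=NH1 P1=NH2
Op 6: best P0=NH3 P1=NH2
Op 7: best P0=NH1 P1=NH2

Answer: P0:NH1 P1:NH2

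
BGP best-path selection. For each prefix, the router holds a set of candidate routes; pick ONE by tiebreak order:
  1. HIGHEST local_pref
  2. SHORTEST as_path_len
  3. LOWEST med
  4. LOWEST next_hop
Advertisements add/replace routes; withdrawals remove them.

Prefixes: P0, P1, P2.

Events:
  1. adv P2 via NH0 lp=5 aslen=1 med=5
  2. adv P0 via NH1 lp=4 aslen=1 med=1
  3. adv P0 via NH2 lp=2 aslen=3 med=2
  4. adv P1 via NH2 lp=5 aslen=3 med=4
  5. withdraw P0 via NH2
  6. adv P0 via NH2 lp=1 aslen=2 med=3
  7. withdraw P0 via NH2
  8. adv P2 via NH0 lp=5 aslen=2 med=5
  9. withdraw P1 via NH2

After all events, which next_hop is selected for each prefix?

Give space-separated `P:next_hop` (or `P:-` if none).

Op 1: best P0=- P1=- P2=NH0
Op 2: best P0=NH1 P1=- P2=NH0
Op 3: best P0=NH1 P1=- P2=NH0
Op 4: best P0=NH1 P1=NH2 P2=NH0
Op 5: best P0=NH1 P1=NH2 P2=NH0
Op 6: best P0=NH1 P1=NH2 P2=NH0
Op 7: best P0=NH1 P1=NH2 P2=NH0
Op 8: best P0=NH1 P1=NH2 P2=NH0
Op 9: best P0=NH1 P1=- P2=NH0

Answer: P0:NH1 P1:- P2:NH0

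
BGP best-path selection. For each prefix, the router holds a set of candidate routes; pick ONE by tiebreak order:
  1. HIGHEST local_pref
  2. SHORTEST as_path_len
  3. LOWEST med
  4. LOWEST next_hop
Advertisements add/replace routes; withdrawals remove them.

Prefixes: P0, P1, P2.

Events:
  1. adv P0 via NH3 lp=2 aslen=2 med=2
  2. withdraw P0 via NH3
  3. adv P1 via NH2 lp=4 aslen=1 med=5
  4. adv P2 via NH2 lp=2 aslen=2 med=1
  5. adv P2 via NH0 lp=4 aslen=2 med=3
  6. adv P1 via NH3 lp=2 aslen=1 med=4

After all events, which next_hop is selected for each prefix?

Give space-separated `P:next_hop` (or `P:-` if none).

Answer: P0:- P1:NH2 P2:NH0

Derivation:
Op 1: best P0=NH3 P1=- P2=-
Op 2: best P0=- P1=- P2=-
Op 3: best P0=- P1=NH2 P2=-
Op 4: best P0=- P1=NH2 P2=NH2
Op 5: best P0=- P1=NH2 P2=NH0
Op 6: best P0=- P1=NH2 P2=NH0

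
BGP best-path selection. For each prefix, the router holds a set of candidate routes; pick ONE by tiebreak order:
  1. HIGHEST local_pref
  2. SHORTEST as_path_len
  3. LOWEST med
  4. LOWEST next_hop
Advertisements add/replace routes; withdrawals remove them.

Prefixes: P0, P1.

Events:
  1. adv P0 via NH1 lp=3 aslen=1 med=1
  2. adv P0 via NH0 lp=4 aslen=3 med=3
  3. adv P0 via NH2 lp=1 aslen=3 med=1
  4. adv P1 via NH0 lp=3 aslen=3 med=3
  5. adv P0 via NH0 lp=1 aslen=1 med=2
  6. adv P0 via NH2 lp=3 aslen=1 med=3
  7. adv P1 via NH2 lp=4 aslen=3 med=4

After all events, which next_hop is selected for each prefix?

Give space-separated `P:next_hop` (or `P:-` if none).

Answer: P0:NH1 P1:NH2

Derivation:
Op 1: best P0=NH1 P1=-
Op 2: best P0=NH0 P1=-
Op 3: best P0=NH0 P1=-
Op 4: best P0=NH0 P1=NH0
Op 5: best P0=NH1 P1=NH0
Op 6: best P0=NH1 P1=NH0
Op 7: best P0=NH1 P1=NH2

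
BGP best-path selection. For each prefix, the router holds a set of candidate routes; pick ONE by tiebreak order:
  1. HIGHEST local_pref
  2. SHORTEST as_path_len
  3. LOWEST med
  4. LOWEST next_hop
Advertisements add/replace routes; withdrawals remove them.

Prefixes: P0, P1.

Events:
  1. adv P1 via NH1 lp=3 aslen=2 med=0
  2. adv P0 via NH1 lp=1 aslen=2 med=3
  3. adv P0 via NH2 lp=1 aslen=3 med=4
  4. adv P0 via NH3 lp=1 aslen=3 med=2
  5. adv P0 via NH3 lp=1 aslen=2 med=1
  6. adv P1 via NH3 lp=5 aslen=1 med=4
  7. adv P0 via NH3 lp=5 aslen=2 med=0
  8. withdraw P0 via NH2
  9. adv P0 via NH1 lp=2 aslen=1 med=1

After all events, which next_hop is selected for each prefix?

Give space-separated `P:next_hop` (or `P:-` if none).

Op 1: best P0=- P1=NH1
Op 2: best P0=NH1 P1=NH1
Op 3: best P0=NH1 P1=NH1
Op 4: best P0=NH1 P1=NH1
Op 5: best P0=NH3 P1=NH1
Op 6: best P0=NH3 P1=NH3
Op 7: best P0=NH3 P1=NH3
Op 8: best P0=NH3 P1=NH3
Op 9: best P0=NH3 P1=NH3

Answer: P0:NH3 P1:NH3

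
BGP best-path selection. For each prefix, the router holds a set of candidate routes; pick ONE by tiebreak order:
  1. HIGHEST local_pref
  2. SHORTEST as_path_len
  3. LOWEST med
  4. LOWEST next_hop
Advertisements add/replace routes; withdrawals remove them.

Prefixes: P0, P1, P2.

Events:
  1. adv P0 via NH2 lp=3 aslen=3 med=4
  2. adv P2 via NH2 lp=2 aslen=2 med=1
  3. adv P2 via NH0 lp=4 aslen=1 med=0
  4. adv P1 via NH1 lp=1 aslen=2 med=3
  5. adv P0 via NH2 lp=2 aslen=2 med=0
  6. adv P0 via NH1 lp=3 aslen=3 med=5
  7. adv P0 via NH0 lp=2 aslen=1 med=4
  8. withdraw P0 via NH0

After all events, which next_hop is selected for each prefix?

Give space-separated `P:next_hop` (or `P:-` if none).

Op 1: best P0=NH2 P1=- P2=-
Op 2: best P0=NH2 P1=- P2=NH2
Op 3: best P0=NH2 P1=- P2=NH0
Op 4: best P0=NH2 P1=NH1 P2=NH0
Op 5: best P0=NH2 P1=NH1 P2=NH0
Op 6: best P0=NH1 P1=NH1 P2=NH0
Op 7: best P0=NH1 P1=NH1 P2=NH0
Op 8: best P0=NH1 P1=NH1 P2=NH0

Answer: P0:NH1 P1:NH1 P2:NH0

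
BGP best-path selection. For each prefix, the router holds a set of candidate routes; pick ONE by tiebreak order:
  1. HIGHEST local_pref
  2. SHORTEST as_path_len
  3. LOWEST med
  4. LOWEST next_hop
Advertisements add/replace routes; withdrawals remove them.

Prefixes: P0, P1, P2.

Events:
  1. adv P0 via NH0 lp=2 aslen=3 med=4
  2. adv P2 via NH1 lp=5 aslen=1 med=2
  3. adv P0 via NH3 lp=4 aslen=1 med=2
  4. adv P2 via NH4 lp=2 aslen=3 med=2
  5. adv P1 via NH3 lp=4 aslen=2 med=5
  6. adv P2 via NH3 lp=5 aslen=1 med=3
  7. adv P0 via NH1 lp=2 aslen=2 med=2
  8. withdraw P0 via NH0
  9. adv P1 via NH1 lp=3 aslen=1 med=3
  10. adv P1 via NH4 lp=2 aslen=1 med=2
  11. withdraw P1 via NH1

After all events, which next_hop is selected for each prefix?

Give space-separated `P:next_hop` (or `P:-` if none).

Op 1: best P0=NH0 P1=- P2=-
Op 2: best P0=NH0 P1=- P2=NH1
Op 3: best P0=NH3 P1=- P2=NH1
Op 4: best P0=NH3 P1=- P2=NH1
Op 5: best P0=NH3 P1=NH3 P2=NH1
Op 6: best P0=NH3 P1=NH3 P2=NH1
Op 7: best P0=NH3 P1=NH3 P2=NH1
Op 8: best P0=NH3 P1=NH3 P2=NH1
Op 9: best P0=NH3 P1=NH3 P2=NH1
Op 10: best P0=NH3 P1=NH3 P2=NH1
Op 11: best P0=NH3 P1=NH3 P2=NH1

Answer: P0:NH3 P1:NH3 P2:NH1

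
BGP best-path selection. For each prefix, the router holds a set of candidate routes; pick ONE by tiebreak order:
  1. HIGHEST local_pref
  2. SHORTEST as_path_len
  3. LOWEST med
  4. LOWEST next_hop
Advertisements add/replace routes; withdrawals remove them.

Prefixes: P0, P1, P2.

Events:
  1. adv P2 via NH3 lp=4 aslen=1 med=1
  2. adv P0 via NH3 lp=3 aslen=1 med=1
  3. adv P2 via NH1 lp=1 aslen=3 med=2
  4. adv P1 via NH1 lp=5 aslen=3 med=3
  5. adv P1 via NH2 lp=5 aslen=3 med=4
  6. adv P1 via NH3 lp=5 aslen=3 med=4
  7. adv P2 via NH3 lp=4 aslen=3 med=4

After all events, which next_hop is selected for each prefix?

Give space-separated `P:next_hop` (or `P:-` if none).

Answer: P0:NH3 P1:NH1 P2:NH3

Derivation:
Op 1: best P0=- P1=- P2=NH3
Op 2: best P0=NH3 P1=- P2=NH3
Op 3: best P0=NH3 P1=- P2=NH3
Op 4: best P0=NH3 P1=NH1 P2=NH3
Op 5: best P0=NH3 P1=NH1 P2=NH3
Op 6: best P0=NH3 P1=NH1 P2=NH3
Op 7: best P0=NH3 P1=NH1 P2=NH3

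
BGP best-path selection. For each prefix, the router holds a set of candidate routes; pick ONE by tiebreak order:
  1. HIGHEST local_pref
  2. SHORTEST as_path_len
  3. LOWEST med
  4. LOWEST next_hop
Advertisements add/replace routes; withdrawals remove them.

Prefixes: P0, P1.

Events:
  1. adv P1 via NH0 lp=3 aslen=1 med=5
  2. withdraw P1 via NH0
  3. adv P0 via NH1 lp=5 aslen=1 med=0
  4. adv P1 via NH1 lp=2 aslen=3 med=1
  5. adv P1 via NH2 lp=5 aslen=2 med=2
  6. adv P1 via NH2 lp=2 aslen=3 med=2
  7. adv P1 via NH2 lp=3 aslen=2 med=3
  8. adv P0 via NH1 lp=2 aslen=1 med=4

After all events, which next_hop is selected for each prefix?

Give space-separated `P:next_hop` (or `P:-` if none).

Op 1: best P0=- P1=NH0
Op 2: best P0=- P1=-
Op 3: best P0=NH1 P1=-
Op 4: best P0=NH1 P1=NH1
Op 5: best P0=NH1 P1=NH2
Op 6: best P0=NH1 P1=NH1
Op 7: best P0=NH1 P1=NH2
Op 8: best P0=NH1 P1=NH2

Answer: P0:NH1 P1:NH2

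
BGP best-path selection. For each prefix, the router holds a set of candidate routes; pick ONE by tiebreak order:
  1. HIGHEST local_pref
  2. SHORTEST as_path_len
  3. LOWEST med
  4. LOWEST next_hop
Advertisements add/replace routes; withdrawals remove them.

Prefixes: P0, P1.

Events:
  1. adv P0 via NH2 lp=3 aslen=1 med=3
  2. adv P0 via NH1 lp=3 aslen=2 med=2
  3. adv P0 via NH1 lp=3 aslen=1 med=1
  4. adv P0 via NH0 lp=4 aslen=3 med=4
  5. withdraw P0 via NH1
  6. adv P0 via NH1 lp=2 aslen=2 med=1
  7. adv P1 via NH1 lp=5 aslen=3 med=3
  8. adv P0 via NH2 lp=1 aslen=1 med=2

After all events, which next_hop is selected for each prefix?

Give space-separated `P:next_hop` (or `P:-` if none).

Op 1: best P0=NH2 P1=-
Op 2: best P0=NH2 P1=-
Op 3: best P0=NH1 P1=-
Op 4: best P0=NH0 P1=-
Op 5: best P0=NH0 P1=-
Op 6: best P0=NH0 P1=-
Op 7: best P0=NH0 P1=NH1
Op 8: best P0=NH0 P1=NH1

Answer: P0:NH0 P1:NH1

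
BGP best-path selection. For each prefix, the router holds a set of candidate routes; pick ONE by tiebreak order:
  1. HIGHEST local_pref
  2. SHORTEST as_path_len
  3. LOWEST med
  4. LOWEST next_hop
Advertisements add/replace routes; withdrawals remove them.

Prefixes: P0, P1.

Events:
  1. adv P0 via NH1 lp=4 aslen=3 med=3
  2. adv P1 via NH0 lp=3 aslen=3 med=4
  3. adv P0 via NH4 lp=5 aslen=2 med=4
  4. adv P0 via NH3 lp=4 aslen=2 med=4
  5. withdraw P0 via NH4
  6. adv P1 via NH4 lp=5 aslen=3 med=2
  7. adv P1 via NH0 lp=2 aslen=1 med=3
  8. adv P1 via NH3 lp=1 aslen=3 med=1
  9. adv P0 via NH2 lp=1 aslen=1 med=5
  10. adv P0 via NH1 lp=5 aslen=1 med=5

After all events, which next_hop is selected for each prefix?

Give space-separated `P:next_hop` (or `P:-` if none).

Answer: P0:NH1 P1:NH4

Derivation:
Op 1: best P0=NH1 P1=-
Op 2: best P0=NH1 P1=NH0
Op 3: best P0=NH4 P1=NH0
Op 4: best P0=NH4 P1=NH0
Op 5: best P0=NH3 P1=NH0
Op 6: best P0=NH3 P1=NH4
Op 7: best P0=NH3 P1=NH4
Op 8: best P0=NH3 P1=NH4
Op 9: best P0=NH3 P1=NH4
Op 10: best P0=NH1 P1=NH4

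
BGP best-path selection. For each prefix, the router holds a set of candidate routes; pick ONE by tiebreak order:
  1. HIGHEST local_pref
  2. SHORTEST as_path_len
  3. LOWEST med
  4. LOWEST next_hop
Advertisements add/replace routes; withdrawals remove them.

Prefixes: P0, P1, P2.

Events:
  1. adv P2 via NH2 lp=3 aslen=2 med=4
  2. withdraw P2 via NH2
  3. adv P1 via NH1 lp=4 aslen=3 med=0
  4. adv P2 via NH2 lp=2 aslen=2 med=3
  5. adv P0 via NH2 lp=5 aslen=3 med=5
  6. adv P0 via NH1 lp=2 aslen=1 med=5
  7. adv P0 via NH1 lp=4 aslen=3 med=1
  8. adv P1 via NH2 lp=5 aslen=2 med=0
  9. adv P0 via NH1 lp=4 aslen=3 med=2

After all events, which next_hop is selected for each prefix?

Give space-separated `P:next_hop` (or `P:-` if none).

Op 1: best P0=- P1=- P2=NH2
Op 2: best P0=- P1=- P2=-
Op 3: best P0=- P1=NH1 P2=-
Op 4: best P0=- P1=NH1 P2=NH2
Op 5: best P0=NH2 P1=NH1 P2=NH2
Op 6: best P0=NH2 P1=NH1 P2=NH2
Op 7: best P0=NH2 P1=NH1 P2=NH2
Op 8: best P0=NH2 P1=NH2 P2=NH2
Op 9: best P0=NH2 P1=NH2 P2=NH2

Answer: P0:NH2 P1:NH2 P2:NH2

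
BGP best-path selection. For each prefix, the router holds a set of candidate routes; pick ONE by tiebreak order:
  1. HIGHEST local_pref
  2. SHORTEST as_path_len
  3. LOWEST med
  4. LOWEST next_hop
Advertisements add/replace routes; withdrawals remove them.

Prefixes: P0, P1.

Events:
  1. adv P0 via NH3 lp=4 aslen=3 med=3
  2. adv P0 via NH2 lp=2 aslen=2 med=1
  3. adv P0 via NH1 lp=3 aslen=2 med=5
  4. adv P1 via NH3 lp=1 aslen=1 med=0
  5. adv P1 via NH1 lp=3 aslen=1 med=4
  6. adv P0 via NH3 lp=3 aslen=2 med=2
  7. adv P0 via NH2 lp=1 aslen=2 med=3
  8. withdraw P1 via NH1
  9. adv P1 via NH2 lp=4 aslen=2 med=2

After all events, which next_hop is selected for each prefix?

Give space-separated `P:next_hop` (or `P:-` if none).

Op 1: best P0=NH3 P1=-
Op 2: best P0=NH3 P1=-
Op 3: best P0=NH3 P1=-
Op 4: best P0=NH3 P1=NH3
Op 5: best P0=NH3 P1=NH1
Op 6: best P0=NH3 P1=NH1
Op 7: best P0=NH3 P1=NH1
Op 8: best P0=NH3 P1=NH3
Op 9: best P0=NH3 P1=NH2

Answer: P0:NH3 P1:NH2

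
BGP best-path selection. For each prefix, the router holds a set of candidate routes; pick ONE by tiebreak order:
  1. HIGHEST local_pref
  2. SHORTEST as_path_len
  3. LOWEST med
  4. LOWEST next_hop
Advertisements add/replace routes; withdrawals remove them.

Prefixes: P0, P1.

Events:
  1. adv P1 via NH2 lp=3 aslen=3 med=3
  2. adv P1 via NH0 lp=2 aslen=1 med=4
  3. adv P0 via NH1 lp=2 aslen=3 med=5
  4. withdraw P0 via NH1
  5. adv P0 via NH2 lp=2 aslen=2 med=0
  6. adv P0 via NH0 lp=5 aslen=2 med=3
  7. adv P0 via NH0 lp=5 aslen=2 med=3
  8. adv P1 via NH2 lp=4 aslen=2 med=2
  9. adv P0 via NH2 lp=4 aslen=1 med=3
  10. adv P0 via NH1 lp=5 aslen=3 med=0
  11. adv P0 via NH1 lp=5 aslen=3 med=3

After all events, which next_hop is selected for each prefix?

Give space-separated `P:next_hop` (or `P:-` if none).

Answer: P0:NH0 P1:NH2

Derivation:
Op 1: best P0=- P1=NH2
Op 2: best P0=- P1=NH2
Op 3: best P0=NH1 P1=NH2
Op 4: best P0=- P1=NH2
Op 5: best P0=NH2 P1=NH2
Op 6: best P0=NH0 P1=NH2
Op 7: best P0=NH0 P1=NH2
Op 8: best P0=NH0 P1=NH2
Op 9: best P0=NH0 P1=NH2
Op 10: best P0=NH0 P1=NH2
Op 11: best P0=NH0 P1=NH2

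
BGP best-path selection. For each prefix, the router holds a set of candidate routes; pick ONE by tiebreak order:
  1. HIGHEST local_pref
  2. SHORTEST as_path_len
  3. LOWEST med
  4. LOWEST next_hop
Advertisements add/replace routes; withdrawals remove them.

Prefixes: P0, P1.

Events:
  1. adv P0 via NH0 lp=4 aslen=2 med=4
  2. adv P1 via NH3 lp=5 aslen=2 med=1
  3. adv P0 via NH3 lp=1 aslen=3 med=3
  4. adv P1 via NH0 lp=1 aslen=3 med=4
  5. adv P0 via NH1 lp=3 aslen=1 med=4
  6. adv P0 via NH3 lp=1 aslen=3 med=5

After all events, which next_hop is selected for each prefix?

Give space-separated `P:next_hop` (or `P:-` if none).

Answer: P0:NH0 P1:NH3

Derivation:
Op 1: best P0=NH0 P1=-
Op 2: best P0=NH0 P1=NH3
Op 3: best P0=NH0 P1=NH3
Op 4: best P0=NH0 P1=NH3
Op 5: best P0=NH0 P1=NH3
Op 6: best P0=NH0 P1=NH3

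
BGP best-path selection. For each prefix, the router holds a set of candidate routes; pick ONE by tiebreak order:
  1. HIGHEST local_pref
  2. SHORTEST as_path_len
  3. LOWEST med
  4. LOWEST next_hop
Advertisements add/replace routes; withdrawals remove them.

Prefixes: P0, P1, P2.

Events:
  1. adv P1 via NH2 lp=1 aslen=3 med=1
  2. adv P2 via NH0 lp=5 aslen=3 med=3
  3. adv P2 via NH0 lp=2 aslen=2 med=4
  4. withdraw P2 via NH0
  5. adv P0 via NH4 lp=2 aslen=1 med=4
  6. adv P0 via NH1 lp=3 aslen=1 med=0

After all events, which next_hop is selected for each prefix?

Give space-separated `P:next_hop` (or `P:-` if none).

Answer: P0:NH1 P1:NH2 P2:-

Derivation:
Op 1: best P0=- P1=NH2 P2=-
Op 2: best P0=- P1=NH2 P2=NH0
Op 3: best P0=- P1=NH2 P2=NH0
Op 4: best P0=- P1=NH2 P2=-
Op 5: best P0=NH4 P1=NH2 P2=-
Op 6: best P0=NH1 P1=NH2 P2=-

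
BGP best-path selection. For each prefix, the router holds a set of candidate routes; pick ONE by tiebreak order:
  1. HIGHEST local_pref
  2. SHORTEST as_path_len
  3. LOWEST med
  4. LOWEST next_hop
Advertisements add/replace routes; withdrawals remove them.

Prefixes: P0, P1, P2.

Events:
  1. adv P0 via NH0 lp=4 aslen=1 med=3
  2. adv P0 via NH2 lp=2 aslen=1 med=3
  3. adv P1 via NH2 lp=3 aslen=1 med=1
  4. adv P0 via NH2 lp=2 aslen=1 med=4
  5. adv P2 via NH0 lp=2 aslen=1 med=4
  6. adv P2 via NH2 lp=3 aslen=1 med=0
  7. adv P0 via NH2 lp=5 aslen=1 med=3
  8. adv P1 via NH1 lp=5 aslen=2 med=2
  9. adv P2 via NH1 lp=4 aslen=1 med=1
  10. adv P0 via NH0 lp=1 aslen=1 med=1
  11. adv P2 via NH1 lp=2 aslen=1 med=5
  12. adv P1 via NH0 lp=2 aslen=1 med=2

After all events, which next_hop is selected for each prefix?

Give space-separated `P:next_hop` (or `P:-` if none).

Answer: P0:NH2 P1:NH1 P2:NH2

Derivation:
Op 1: best P0=NH0 P1=- P2=-
Op 2: best P0=NH0 P1=- P2=-
Op 3: best P0=NH0 P1=NH2 P2=-
Op 4: best P0=NH0 P1=NH2 P2=-
Op 5: best P0=NH0 P1=NH2 P2=NH0
Op 6: best P0=NH0 P1=NH2 P2=NH2
Op 7: best P0=NH2 P1=NH2 P2=NH2
Op 8: best P0=NH2 P1=NH1 P2=NH2
Op 9: best P0=NH2 P1=NH1 P2=NH1
Op 10: best P0=NH2 P1=NH1 P2=NH1
Op 11: best P0=NH2 P1=NH1 P2=NH2
Op 12: best P0=NH2 P1=NH1 P2=NH2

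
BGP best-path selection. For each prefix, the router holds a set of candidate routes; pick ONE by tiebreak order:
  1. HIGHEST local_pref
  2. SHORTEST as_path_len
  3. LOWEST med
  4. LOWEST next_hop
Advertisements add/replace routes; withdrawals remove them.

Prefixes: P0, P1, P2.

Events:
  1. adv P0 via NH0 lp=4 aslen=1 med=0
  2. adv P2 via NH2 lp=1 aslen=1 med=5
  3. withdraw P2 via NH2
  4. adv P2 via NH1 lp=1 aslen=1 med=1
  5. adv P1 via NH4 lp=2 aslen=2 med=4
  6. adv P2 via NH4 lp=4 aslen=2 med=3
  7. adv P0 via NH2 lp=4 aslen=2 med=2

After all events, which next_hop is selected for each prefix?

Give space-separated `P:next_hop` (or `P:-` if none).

Op 1: best P0=NH0 P1=- P2=-
Op 2: best P0=NH0 P1=- P2=NH2
Op 3: best P0=NH0 P1=- P2=-
Op 4: best P0=NH0 P1=- P2=NH1
Op 5: best P0=NH0 P1=NH4 P2=NH1
Op 6: best P0=NH0 P1=NH4 P2=NH4
Op 7: best P0=NH0 P1=NH4 P2=NH4

Answer: P0:NH0 P1:NH4 P2:NH4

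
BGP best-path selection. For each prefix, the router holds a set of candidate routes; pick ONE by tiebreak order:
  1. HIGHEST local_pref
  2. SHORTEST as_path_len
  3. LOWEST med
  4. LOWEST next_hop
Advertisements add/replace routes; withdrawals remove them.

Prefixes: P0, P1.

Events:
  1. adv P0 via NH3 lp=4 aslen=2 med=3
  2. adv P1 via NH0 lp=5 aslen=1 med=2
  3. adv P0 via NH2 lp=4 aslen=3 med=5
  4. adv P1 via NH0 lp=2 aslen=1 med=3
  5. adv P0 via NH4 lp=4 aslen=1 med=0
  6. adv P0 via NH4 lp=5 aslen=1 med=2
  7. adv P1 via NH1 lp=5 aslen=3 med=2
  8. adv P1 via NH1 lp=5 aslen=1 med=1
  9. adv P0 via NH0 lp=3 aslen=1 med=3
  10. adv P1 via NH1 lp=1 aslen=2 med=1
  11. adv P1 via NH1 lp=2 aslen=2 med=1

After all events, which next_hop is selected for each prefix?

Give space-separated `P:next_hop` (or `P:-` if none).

Answer: P0:NH4 P1:NH0

Derivation:
Op 1: best P0=NH3 P1=-
Op 2: best P0=NH3 P1=NH0
Op 3: best P0=NH3 P1=NH0
Op 4: best P0=NH3 P1=NH0
Op 5: best P0=NH4 P1=NH0
Op 6: best P0=NH4 P1=NH0
Op 7: best P0=NH4 P1=NH1
Op 8: best P0=NH4 P1=NH1
Op 9: best P0=NH4 P1=NH1
Op 10: best P0=NH4 P1=NH0
Op 11: best P0=NH4 P1=NH0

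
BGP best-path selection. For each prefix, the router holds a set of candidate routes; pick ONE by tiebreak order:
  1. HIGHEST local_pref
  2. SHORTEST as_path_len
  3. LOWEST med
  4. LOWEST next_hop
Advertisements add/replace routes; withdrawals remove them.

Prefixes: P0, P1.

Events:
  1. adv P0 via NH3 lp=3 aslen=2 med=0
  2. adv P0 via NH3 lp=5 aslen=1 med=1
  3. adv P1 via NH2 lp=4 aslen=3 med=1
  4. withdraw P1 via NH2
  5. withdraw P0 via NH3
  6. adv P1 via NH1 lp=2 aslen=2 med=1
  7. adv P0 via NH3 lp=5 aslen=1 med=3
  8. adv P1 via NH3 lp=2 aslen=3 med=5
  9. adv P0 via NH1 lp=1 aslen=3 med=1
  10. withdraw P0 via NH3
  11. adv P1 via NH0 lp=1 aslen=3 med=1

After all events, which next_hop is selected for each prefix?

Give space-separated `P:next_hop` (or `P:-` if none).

Op 1: best P0=NH3 P1=-
Op 2: best P0=NH3 P1=-
Op 3: best P0=NH3 P1=NH2
Op 4: best P0=NH3 P1=-
Op 5: best P0=- P1=-
Op 6: best P0=- P1=NH1
Op 7: best P0=NH3 P1=NH1
Op 8: best P0=NH3 P1=NH1
Op 9: best P0=NH3 P1=NH1
Op 10: best P0=NH1 P1=NH1
Op 11: best P0=NH1 P1=NH1

Answer: P0:NH1 P1:NH1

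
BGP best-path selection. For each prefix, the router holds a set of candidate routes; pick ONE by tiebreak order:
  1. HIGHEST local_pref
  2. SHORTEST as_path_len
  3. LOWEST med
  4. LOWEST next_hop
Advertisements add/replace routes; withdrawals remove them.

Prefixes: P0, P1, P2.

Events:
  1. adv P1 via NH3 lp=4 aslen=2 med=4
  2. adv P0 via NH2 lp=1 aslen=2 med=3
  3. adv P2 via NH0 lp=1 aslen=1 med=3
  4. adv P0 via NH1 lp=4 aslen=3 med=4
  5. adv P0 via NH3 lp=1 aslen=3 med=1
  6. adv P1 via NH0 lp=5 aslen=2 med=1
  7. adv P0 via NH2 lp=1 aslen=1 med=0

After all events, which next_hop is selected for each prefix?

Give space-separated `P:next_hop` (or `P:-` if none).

Answer: P0:NH1 P1:NH0 P2:NH0

Derivation:
Op 1: best P0=- P1=NH3 P2=-
Op 2: best P0=NH2 P1=NH3 P2=-
Op 3: best P0=NH2 P1=NH3 P2=NH0
Op 4: best P0=NH1 P1=NH3 P2=NH0
Op 5: best P0=NH1 P1=NH3 P2=NH0
Op 6: best P0=NH1 P1=NH0 P2=NH0
Op 7: best P0=NH1 P1=NH0 P2=NH0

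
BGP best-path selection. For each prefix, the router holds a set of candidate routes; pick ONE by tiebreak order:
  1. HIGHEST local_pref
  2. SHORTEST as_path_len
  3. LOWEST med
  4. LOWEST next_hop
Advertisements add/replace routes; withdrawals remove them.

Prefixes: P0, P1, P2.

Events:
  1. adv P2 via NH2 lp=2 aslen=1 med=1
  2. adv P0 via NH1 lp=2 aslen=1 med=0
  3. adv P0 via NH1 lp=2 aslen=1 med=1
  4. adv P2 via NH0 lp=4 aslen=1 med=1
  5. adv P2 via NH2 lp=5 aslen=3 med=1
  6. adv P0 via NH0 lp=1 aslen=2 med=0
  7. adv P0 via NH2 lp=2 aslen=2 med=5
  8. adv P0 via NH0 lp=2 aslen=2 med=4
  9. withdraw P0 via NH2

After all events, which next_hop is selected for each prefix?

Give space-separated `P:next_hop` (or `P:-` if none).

Op 1: best P0=- P1=- P2=NH2
Op 2: best P0=NH1 P1=- P2=NH2
Op 3: best P0=NH1 P1=- P2=NH2
Op 4: best P0=NH1 P1=- P2=NH0
Op 5: best P0=NH1 P1=- P2=NH2
Op 6: best P0=NH1 P1=- P2=NH2
Op 7: best P0=NH1 P1=- P2=NH2
Op 8: best P0=NH1 P1=- P2=NH2
Op 9: best P0=NH1 P1=- P2=NH2

Answer: P0:NH1 P1:- P2:NH2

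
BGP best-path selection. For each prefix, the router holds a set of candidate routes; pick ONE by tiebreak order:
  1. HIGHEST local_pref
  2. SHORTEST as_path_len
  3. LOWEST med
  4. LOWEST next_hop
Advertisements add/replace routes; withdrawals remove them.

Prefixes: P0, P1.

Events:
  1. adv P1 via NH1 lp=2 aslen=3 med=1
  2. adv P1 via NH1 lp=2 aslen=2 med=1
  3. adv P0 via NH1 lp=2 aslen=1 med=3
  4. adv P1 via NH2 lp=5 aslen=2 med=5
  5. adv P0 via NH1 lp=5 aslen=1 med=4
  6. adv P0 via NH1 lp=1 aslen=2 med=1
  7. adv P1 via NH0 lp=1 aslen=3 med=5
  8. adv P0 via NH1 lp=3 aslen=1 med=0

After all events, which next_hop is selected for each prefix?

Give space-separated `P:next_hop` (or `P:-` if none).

Answer: P0:NH1 P1:NH2

Derivation:
Op 1: best P0=- P1=NH1
Op 2: best P0=- P1=NH1
Op 3: best P0=NH1 P1=NH1
Op 4: best P0=NH1 P1=NH2
Op 5: best P0=NH1 P1=NH2
Op 6: best P0=NH1 P1=NH2
Op 7: best P0=NH1 P1=NH2
Op 8: best P0=NH1 P1=NH2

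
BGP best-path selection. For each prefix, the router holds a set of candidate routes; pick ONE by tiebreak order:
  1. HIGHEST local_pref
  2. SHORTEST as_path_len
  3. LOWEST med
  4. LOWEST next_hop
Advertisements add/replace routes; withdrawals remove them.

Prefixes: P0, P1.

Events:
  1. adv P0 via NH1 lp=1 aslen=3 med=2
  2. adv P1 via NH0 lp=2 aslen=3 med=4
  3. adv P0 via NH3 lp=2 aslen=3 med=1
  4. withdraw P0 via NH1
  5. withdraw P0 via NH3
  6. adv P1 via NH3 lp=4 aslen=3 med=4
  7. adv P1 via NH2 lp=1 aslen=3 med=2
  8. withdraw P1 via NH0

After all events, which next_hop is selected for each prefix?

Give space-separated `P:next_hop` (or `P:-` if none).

Answer: P0:- P1:NH3

Derivation:
Op 1: best P0=NH1 P1=-
Op 2: best P0=NH1 P1=NH0
Op 3: best P0=NH3 P1=NH0
Op 4: best P0=NH3 P1=NH0
Op 5: best P0=- P1=NH0
Op 6: best P0=- P1=NH3
Op 7: best P0=- P1=NH3
Op 8: best P0=- P1=NH3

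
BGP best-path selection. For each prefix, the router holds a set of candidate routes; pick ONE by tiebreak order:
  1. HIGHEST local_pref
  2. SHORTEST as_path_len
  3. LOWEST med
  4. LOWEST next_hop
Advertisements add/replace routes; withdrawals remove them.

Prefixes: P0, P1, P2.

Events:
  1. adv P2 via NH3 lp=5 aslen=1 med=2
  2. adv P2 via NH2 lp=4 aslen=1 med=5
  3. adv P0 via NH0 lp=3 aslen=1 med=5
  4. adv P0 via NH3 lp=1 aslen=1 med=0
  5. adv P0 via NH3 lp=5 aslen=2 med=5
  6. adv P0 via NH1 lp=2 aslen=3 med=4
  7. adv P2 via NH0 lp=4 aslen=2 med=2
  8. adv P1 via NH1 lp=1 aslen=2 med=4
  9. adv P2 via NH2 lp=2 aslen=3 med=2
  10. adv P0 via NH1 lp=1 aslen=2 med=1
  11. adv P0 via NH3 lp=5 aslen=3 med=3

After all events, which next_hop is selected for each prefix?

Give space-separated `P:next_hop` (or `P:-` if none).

Answer: P0:NH3 P1:NH1 P2:NH3

Derivation:
Op 1: best P0=- P1=- P2=NH3
Op 2: best P0=- P1=- P2=NH3
Op 3: best P0=NH0 P1=- P2=NH3
Op 4: best P0=NH0 P1=- P2=NH3
Op 5: best P0=NH3 P1=- P2=NH3
Op 6: best P0=NH3 P1=- P2=NH3
Op 7: best P0=NH3 P1=- P2=NH3
Op 8: best P0=NH3 P1=NH1 P2=NH3
Op 9: best P0=NH3 P1=NH1 P2=NH3
Op 10: best P0=NH3 P1=NH1 P2=NH3
Op 11: best P0=NH3 P1=NH1 P2=NH3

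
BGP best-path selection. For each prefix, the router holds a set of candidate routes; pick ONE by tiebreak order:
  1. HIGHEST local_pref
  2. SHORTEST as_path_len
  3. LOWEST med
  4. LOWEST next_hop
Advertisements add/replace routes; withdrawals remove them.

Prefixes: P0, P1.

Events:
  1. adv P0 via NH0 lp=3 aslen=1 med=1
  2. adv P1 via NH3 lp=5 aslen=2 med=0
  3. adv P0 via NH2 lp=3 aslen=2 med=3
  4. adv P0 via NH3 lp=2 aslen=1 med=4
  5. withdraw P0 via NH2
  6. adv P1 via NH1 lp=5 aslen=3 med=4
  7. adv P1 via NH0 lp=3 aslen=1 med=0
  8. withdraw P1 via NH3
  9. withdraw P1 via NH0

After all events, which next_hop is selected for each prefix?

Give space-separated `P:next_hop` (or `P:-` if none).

Op 1: best P0=NH0 P1=-
Op 2: best P0=NH0 P1=NH3
Op 3: best P0=NH0 P1=NH3
Op 4: best P0=NH0 P1=NH3
Op 5: best P0=NH0 P1=NH3
Op 6: best P0=NH0 P1=NH3
Op 7: best P0=NH0 P1=NH3
Op 8: best P0=NH0 P1=NH1
Op 9: best P0=NH0 P1=NH1

Answer: P0:NH0 P1:NH1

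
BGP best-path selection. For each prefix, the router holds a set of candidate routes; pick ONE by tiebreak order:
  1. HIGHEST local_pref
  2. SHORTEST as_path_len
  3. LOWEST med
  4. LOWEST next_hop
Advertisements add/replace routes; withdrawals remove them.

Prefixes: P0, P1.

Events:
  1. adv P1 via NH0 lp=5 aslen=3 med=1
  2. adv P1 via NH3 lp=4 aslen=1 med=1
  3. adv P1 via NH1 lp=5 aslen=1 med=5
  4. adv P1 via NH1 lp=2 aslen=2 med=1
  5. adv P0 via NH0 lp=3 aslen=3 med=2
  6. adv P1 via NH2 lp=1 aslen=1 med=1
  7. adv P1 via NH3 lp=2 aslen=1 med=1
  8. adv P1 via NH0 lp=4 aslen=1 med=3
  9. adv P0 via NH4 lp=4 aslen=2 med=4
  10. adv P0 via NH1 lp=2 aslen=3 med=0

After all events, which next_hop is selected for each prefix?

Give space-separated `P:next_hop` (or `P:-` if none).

Answer: P0:NH4 P1:NH0

Derivation:
Op 1: best P0=- P1=NH0
Op 2: best P0=- P1=NH0
Op 3: best P0=- P1=NH1
Op 4: best P0=- P1=NH0
Op 5: best P0=NH0 P1=NH0
Op 6: best P0=NH0 P1=NH0
Op 7: best P0=NH0 P1=NH0
Op 8: best P0=NH0 P1=NH0
Op 9: best P0=NH4 P1=NH0
Op 10: best P0=NH4 P1=NH0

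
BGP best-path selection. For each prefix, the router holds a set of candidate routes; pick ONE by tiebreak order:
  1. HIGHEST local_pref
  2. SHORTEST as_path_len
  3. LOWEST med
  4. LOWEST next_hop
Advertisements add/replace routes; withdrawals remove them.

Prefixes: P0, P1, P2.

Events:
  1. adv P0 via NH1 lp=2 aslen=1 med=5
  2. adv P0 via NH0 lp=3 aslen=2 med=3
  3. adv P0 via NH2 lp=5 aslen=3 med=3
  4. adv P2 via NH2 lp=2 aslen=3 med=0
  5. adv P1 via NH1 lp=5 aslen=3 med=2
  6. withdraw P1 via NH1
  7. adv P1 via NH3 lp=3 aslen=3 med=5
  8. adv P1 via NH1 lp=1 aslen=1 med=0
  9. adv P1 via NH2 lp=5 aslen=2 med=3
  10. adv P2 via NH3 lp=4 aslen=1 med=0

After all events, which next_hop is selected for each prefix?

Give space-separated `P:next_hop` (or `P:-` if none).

Op 1: best P0=NH1 P1=- P2=-
Op 2: best P0=NH0 P1=- P2=-
Op 3: best P0=NH2 P1=- P2=-
Op 4: best P0=NH2 P1=- P2=NH2
Op 5: best P0=NH2 P1=NH1 P2=NH2
Op 6: best P0=NH2 P1=- P2=NH2
Op 7: best P0=NH2 P1=NH3 P2=NH2
Op 8: best P0=NH2 P1=NH3 P2=NH2
Op 9: best P0=NH2 P1=NH2 P2=NH2
Op 10: best P0=NH2 P1=NH2 P2=NH3

Answer: P0:NH2 P1:NH2 P2:NH3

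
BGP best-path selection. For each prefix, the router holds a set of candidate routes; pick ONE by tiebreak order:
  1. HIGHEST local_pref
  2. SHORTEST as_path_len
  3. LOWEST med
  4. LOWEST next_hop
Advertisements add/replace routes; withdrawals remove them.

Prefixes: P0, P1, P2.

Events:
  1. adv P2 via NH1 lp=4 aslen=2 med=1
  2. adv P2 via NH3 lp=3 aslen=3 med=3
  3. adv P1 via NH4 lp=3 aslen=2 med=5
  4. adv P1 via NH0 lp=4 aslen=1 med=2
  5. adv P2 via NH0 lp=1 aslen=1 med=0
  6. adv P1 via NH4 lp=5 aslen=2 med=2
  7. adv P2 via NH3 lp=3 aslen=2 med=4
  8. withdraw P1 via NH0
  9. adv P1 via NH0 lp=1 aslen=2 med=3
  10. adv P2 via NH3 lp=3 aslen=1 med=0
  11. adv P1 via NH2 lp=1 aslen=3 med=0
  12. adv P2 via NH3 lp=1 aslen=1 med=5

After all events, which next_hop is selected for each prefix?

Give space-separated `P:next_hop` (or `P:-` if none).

Op 1: best P0=- P1=- P2=NH1
Op 2: best P0=- P1=- P2=NH1
Op 3: best P0=- P1=NH4 P2=NH1
Op 4: best P0=- P1=NH0 P2=NH1
Op 5: best P0=- P1=NH0 P2=NH1
Op 6: best P0=- P1=NH4 P2=NH1
Op 7: best P0=- P1=NH4 P2=NH1
Op 8: best P0=- P1=NH4 P2=NH1
Op 9: best P0=- P1=NH4 P2=NH1
Op 10: best P0=- P1=NH4 P2=NH1
Op 11: best P0=- P1=NH4 P2=NH1
Op 12: best P0=- P1=NH4 P2=NH1

Answer: P0:- P1:NH4 P2:NH1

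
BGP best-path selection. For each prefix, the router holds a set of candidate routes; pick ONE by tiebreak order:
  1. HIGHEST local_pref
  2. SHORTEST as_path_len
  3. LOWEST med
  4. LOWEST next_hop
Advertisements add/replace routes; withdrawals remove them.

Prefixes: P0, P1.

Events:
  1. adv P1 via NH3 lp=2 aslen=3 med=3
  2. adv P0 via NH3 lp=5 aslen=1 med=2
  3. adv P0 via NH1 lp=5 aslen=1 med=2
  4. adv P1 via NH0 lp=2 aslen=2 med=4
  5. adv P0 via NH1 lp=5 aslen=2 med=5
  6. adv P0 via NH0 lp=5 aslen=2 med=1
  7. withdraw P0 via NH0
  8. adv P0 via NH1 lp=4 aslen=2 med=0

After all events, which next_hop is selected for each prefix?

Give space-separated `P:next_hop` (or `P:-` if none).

Op 1: best P0=- P1=NH3
Op 2: best P0=NH3 P1=NH3
Op 3: best P0=NH1 P1=NH3
Op 4: best P0=NH1 P1=NH0
Op 5: best P0=NH3 P1=NH0
Op 6: best P0=NH3 P1=NH0
Op 7: best P0=NH3 P1=NH0
Op 8: best P0=NH3 P1=NH0

Answer: P0:NH3 P1:NH0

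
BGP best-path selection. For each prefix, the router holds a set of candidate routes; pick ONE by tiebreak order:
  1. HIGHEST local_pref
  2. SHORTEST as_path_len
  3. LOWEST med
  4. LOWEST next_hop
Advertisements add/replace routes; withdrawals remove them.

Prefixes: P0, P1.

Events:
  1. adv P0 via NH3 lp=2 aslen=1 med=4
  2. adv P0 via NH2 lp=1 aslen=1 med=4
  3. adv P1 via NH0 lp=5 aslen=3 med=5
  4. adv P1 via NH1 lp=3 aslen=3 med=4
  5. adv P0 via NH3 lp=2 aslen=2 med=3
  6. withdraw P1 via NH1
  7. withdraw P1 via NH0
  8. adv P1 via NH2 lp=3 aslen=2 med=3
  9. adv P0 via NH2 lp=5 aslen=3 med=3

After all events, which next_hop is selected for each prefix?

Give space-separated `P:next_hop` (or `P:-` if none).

Op 1: best P0=NH3 P1=-
Op 2: best P0=NH3 P1=-
Op 3: best P0=NH3 P1=NH0
Op 4: best P0=NH3 P1=NH0
Op 5: best P0=NH3 P1=NH0
Op 6: best P0=NH3 P1=NH0
Op 7: best P0=NH3 P1=-
Op 8: best P0=NH3 P1=NH2
Op 9: best P0=NH2 P1=NH2

Answer: P0:NH2 P1:NH2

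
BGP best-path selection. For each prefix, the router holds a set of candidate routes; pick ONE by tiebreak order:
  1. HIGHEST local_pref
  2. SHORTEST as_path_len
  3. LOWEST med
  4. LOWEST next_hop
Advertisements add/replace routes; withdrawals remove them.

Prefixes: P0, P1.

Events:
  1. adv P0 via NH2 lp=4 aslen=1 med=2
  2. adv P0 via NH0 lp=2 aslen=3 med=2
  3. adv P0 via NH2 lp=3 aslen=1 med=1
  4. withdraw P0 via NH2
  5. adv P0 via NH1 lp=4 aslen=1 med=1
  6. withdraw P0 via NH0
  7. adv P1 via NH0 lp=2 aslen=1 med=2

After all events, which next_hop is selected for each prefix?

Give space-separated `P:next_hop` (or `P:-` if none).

Answer: P0:NH1 P1:NH0

Derivation:
Op 1: best P0=NH2 P1=-
Op 2: best P0=NH2 P1=-
Op 3: best P0=NH2 P1=-
Op 4: best P0=NH0 P1=-
Op 5: best P0=NH1 P1=-
Op 6: best P0=NH1 P1=-
Op 7: best P0=NH1 P1=NH0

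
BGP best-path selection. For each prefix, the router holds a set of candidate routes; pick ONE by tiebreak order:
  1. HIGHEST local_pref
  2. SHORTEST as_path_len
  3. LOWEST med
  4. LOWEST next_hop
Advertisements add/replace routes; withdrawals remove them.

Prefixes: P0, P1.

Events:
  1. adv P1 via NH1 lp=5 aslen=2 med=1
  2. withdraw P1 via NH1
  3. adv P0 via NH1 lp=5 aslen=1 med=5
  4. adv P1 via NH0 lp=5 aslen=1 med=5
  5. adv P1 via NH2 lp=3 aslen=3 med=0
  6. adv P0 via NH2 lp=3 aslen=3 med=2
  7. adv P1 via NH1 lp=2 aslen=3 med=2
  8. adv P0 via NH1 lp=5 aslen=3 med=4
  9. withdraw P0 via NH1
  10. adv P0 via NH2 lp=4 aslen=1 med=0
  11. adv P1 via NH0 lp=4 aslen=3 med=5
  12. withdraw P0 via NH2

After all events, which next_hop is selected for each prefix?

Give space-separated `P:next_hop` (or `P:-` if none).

Op 1: best P0=- P1=NH1
Op 2: best P0=- P1=-
Op 3: best P0=NH1 P1=-
Op 4: best P0=NH1 P1=NH0
Op 5: best P0=NH1 P1=NH0
Op 6: best P0=NH1 P1=NH0
Op 7: best P0=NH1 P1=NH0
Op 8: best P0=NH1 P1=NH0
Op 9: best P0=NH2 P1=NH0
Op 10: best P0=NH2 P1=NH0
Op 11: best P0=NH2 P1=NH0
Op 12: best P0=- P1=NH0

Answer: P0:- P1:NH0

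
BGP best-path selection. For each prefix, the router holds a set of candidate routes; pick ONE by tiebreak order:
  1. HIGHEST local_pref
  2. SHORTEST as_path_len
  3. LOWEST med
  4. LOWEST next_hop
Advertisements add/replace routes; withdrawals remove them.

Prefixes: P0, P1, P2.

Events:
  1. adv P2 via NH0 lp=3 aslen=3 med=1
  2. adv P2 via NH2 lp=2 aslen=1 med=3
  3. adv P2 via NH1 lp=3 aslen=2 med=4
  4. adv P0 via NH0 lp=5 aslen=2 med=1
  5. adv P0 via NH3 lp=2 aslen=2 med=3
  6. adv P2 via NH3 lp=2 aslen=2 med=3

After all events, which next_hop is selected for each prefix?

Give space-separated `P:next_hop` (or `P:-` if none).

Answer: P0:NH0 P1:- P2:NH1

Derivation:
Op 1: best P0=- P1=- P2=NH0
Op 2: best P0=- P1=- P2=NH0
Op 3: best P0=- P1=- P2=NH1
Op 4: best P0=NH0 P1=- P2=NH1
Op 5: best P0=NH0 P1=- P2=NH1
Op 6: best P0=NH0 P1=- P2=NH1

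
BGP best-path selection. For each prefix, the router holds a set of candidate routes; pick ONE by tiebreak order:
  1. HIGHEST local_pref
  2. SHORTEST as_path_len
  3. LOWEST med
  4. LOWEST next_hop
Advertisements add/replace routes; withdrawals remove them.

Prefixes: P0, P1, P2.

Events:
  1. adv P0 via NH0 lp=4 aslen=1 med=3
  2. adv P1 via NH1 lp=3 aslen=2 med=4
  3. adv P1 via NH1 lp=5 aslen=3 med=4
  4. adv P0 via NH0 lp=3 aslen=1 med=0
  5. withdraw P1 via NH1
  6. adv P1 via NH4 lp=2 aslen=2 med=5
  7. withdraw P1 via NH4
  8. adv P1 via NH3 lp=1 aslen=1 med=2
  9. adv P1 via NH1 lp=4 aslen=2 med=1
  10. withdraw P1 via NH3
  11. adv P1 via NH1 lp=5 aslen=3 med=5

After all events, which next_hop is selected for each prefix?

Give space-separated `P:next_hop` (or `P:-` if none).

Answer: P0:NH0 P1:NH1 P2:-

Derivation:
Op 1: best P0=NH0 P1=- P2=-
Op 2: best P0=NH0 P1=NH1 P2=-
Op 3: best P0=NH0 P1=NH1 P2=-
Op 4: best P0=NH0 P1=NH1 P2=-
Op 5: best P0=NH0 P1=- P2=-
Op 6: best P0=NH0 P1=NH4 P2=-
Op 7: best P0=NH0 P1=- P2=-
Op 8: best P0=NH0 P1=NH3 P2=-
Op 9: best P0=NH0 P1=NH1 P2=-
Op 10: best P0=NH0 P1=NH1 P2=-
Op 11: best P0=NH0 P1=NH1 P2=-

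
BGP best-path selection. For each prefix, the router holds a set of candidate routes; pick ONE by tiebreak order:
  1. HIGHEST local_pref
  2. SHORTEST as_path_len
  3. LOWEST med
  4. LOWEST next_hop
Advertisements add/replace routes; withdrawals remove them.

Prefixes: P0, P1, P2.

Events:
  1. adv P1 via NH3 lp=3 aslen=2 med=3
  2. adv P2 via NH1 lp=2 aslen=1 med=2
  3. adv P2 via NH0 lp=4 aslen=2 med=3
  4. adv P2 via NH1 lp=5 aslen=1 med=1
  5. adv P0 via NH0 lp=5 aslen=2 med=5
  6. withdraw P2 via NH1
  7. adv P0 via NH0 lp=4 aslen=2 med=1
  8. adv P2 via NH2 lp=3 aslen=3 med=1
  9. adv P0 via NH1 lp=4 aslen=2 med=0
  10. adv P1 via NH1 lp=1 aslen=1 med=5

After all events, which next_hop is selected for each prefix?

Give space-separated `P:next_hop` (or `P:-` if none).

Op 1: best P0=- P1=NH3 P2=-
Op 2: best P0=- P1=NH3 P2=NH1
Op 3: best P0=- P1=NH3 P2=NH0
Op 4: best P0=- P1=NH3 P2=NH1
Op 5: best P0=NH0 P1=NH3 P2=NH1
Op 6: best P0=NH0 P1=NH3 P2=NH0
Op 7: best P0=NH0 P1=NH3 P2=NH0
Op 8: best P0=NH0 P1=NH3 P2=NH0
Op 9: best P0=NH1 P1=NH3 P2=NH0
Op 10: best P0=NH1 P1=NH3 P2=NH0

Answer: P0:NH1 P1:NH3 P2:NH0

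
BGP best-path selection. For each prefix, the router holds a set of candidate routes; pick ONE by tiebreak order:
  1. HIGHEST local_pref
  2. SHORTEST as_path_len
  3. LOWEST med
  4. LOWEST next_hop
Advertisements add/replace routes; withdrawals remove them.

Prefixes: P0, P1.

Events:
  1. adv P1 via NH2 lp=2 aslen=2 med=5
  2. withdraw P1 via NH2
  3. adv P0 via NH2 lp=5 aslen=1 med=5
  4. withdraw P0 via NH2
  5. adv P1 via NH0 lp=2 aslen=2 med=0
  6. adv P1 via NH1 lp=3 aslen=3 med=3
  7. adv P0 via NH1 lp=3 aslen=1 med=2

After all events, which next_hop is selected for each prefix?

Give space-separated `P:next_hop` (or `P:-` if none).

Op 1: best P0=- P1=NH2
Op 2: best P0=- P1=-
Op 3: best P0=NH2 P1=-
Op 4: best P0=- P1=-
Op 5: best P0=- P1=NH0
Op 6: best P0=- P1=NH1
Op 7: best P0=NH1 P1=NH1

Answer: P0:NH1 P1:NH1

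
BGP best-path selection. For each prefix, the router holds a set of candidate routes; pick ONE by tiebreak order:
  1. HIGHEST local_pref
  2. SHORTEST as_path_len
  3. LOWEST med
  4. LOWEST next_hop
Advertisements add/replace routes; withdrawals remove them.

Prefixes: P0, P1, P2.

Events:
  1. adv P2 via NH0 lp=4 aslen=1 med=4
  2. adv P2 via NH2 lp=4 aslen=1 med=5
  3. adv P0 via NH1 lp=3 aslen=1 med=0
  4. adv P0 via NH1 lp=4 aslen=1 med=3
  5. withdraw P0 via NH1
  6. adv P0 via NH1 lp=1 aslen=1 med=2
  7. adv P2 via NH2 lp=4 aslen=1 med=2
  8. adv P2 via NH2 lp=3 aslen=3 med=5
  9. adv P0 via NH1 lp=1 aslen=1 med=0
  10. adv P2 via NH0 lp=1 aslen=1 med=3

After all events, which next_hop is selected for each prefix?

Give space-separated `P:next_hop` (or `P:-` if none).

Op 1: best P0=- P1=- P2=NH0
Op 2: best P0=- P1=- P2=NH0
Op 3: best P0=NH1 P1=- P2=NH0
Op 4: best P0=NH1 P1=- P2=NH0
Op 5: best P0=- P1=- P2=NH0
Op 6: best P0=NH1 P1=- P2=NH0
Op 7: best P0=NH1 P1=- P2=NH2
Op 8: best P0=NH1 P1=- P2=NH0
Op 9: best P0=NH1 P1=- P2=NH0
Op 10: best P0=NH1 P1=- P2=NH2

Answer: P0:NH1 P1:- P2:NH2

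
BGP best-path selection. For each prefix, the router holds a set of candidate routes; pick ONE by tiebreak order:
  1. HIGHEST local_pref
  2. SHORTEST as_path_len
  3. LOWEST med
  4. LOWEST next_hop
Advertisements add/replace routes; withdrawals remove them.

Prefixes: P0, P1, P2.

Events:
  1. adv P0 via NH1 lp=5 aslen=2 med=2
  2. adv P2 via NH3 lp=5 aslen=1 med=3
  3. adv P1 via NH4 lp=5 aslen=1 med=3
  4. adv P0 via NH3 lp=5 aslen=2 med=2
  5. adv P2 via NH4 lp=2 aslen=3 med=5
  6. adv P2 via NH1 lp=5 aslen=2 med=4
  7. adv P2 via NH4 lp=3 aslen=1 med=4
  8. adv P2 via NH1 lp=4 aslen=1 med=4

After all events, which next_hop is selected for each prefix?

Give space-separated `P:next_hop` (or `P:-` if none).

Answer: P0:NH1 P1:NH4 P2:NH3

Derivation:
Op 1: best P0=NH1 P1=- P2=-
Op 2: best P0=NH1 P1=- P2=NH3
Op 3: best P0=NH1 P1=NH4 P2=NH3
Op 4: best P0=NH1 P1=NH4 P2=NH3
Op 5: best P0=NH1 P1=NH4 P2=NH3
Op 6: best P0=NH1 P1=NH4 P2=NH3
Op 7: best P0=NH1 P1=NH4 P2=NH3
Op 8: best P0=NH1 P1=NH4 P2=NH3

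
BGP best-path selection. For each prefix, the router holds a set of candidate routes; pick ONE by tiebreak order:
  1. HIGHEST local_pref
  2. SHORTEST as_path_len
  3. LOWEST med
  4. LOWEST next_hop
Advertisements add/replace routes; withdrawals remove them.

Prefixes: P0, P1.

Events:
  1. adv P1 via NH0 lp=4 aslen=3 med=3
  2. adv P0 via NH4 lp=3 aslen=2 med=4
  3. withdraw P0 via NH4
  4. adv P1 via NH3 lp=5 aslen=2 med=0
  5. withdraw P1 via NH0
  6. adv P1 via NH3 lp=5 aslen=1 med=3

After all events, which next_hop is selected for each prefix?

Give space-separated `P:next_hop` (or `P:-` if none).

Answer: P0:- P1:NH3

Derivation:
Op 1: best P0=- P1=NH0
Op 2: best P0=NH4 P1=NH0
Op 3: best P0=- P1=NH0
Op 4: best P0=- P1=NH3
Op 5: best P0=- P1=NH3
Op 6: best P0=- P1=NH3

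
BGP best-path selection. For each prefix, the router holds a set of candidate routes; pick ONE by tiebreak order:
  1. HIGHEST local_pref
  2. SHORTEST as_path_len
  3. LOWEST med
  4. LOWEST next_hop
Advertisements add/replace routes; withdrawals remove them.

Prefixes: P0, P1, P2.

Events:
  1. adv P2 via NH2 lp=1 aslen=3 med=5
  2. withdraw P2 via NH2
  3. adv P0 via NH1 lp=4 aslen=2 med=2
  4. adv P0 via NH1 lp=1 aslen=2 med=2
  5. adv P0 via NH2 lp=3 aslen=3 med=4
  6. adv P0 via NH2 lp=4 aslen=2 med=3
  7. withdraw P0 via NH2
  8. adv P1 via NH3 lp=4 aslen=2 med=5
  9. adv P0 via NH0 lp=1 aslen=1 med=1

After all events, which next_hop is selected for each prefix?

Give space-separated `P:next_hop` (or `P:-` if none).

Op 1: best P0=- P1=- P2=NH2
Op 2: best P0=- P1=- P2=-
Op 3: best P0=NH1 P1=- P2=-
Op 4: best P0=NH1 P1=- P2=-
Op 5: best P0=NH2 P1=- P2=-
Op 6: best P0=NH2 P1=- P2=-
Op 7: best P0=NH1 P1=- P2=-
Op 8: best P0=NH1 P1=NH3 P2=-
Op 9: best P0=NH0 P1=NH3 P2=-

Answer: P0:NH0 P1:NH3 P2:-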